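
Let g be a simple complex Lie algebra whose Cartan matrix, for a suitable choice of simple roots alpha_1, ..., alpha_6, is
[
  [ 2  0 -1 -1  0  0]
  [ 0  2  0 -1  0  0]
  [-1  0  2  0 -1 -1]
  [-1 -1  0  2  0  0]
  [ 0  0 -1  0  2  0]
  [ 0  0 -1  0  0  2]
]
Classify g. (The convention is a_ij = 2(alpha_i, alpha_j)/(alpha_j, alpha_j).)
The matrix has rank 6 with 2's on the diagonal. Reading the off-diagonal entries as Dynkin edges (a single edge where a_ij = a_ji = -1; a double or triple edge where a_ij * a_ji = 2 or 3), the diagram is a chain of 4 nodes with a fork of two nodes at one end (D_6). One simple-root ordering that puts it in standard form is (alpha_2, alpha_4, alpha_1, alpha_3, alpha_5, alpha_6). So the algebra is type D_6, i.e. so(12).

type D_6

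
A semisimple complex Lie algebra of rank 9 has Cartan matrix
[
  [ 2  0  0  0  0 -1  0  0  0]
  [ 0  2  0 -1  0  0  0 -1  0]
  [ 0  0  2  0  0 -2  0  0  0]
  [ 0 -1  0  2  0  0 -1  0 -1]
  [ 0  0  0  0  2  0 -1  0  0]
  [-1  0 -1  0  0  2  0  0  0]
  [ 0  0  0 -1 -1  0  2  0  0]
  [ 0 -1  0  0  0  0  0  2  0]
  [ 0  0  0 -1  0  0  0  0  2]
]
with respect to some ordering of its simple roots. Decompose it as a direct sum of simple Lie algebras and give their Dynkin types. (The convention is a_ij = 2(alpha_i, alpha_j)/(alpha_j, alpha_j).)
C3 ⊕ E6

The diagram associated to this matrix has two connected components: the simple roots {alpha_1, alpha_3, alpha_6} form a chain of 3 nodes with a double edge at one end; the terminal node there is the unique long simple root (C_3), and {alpha_2, alpha_4, alpha_5, alpha_7, alpha_8, alpha_9} form a chain of 5 nodes with one extra node attached to the third node from one end (E_6). A semisimple Lie algebra decomposes uniquely as the direct sum of simple ideals, one per connected component of its Dynkin diagram, so g ≅ C_3 ⊕ E_6 (dimension 21 + 78 = 99).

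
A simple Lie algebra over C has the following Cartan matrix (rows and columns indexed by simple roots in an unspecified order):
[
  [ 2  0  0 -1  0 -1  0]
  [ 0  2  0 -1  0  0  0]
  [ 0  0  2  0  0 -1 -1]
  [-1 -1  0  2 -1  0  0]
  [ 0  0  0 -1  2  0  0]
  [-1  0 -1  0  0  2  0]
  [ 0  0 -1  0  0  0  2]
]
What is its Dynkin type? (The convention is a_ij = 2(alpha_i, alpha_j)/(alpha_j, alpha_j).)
The matrix has rank 7 with 2's on the diagonal. Reading the off-diagonal entries as Dynkin edges (a single edge where a_ij = a_ji = -1; a double or triple edge where a_ij * a_ji = 2 or 3), the diagram is a chain of 5 nodes with a fork of two nodes at one end (D_7). One simple-root ordering that puts it in standard form is (alpha_7, alpha_3, alpha_6, alpha_1, alpha_4, alpha_2, alpha_5). So the algebra is type D_7, i.e. so(14).

D7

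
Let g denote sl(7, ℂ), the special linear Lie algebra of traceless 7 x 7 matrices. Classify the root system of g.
This is sl(7), which has dimension 7^2 - 1 = 48 and rank 7 - 1 = 6 (a Cartan subalgebra is the diagonal traceless matrices). In the classification of classical Lie algebras, the special linear algebra sl(n+1) has type A_n; here n = 6, so the Dynkin diagram is a chain of 6 nodes with single edges (A_6). Hence the type is A_6.

A6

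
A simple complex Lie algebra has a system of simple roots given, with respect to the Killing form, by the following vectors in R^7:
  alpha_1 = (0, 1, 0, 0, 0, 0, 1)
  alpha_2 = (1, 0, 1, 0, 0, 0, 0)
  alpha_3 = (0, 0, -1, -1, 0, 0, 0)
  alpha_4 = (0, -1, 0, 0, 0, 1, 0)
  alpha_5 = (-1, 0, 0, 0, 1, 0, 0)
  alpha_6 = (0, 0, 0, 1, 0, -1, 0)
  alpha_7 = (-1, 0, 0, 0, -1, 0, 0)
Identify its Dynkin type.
Compute the Cartan integers a_ij = 2(alpha_i, alpha_j)/(alpha_j, alpha_j); the resulting 7x7 Cartan matrix is
[[2, 0, 0, -1, 0, 0, 0], [0, 2, -1, 0, -1, 0, -1], [0, -1, 2, 0, 0, -1, 0], [-1, 0, 0, 2, 0, -1, 0], [0, -1, 0, 0, 2, 0, 0], [0, 0, -1, -1, 0, 2, 0], [0, -1, 0, 0, 0, 0, 2]].
All simple roots have the same length, so the diagram is simply laced. The associated Dynkin diagram is a chain of 5 nodes with a fork of two nodes at one end (D_7), so the type is D_7 (the algebra so(14)).

D_7 (so(14))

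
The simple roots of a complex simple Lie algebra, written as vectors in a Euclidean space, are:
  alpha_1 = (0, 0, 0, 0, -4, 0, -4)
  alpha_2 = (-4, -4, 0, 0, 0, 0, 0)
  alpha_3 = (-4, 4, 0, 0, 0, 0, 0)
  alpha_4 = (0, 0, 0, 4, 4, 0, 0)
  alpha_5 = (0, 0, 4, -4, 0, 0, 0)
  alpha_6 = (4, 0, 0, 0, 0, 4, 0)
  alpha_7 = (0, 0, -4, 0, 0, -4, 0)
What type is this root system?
type D_7

Compute the Cartan integers a_ij = 2(alpha_i, alpha_j)/(alpha_j, alpha_j); the resulting 7x7 Cartan matrix is
[[2, 0, 0, -1, 0, 0, 0], [0, 2, 0, 0, 0, -1, 0], [0, 0, 2, 0, 0, -1, 0], [-1, 0, 0, 2, -1, 0, 0], [0, 0, 0, -1, 2, 0, -1], [0, -1, -1, 0, 0, 2, -1], [0, 0, 0, 0, -1, -1, 2]].
All simple roots have the same length, so the diagram is simply laced. The associated Dynkin diagram is a chain of 5 nodes with a fork of two nodes at one end (D_7), so the type is D_7 (the algebra so(14)).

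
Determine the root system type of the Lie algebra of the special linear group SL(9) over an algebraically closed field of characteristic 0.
This is sl(9), which has dimension 9^2 - 1 = 80 and rank 9 - 1 = 8 (a Cartan subalgebra is the diagonal traceless matrices). In the classification of classical Lie algebras, the special linear algebra sl(n+1) has type A_n; here n = 8, so the Dynkin diagram is a chain of 8 nodes with single edges (A_8). Hence the type is A_8.

type A_8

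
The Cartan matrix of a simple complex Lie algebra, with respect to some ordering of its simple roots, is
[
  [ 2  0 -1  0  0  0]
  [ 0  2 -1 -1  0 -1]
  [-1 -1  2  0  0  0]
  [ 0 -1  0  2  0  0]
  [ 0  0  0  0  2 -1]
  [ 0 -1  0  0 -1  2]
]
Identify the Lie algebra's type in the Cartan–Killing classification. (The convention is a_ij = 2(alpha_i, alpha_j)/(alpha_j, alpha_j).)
The matrix has rank 6 with 2's on the diagonal. Reading the off-diagonal entries as Dynkin edges (a single edge where a_ij = a_ji = -1; a double or triple edge where a_ij * a_ji = 2 or 3), the diagram is a chain of 5 nodes with one extra node attached to the third node from one end (E_6). One simple-root ordering that puts it in standard form is (alpha_1, alpha_4, alpha_3, alpha_2, alpha_6, alpha_5). So the algebra is type E_6.

E_6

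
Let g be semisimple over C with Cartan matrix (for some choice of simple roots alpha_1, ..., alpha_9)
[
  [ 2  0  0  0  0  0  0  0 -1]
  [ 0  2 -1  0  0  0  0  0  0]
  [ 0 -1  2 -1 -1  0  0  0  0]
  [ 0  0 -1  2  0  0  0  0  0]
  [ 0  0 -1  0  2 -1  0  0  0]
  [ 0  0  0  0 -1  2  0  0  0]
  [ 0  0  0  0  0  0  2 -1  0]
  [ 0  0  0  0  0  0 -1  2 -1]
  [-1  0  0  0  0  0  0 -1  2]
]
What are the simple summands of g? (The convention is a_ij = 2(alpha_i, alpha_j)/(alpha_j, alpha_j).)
A_4 + D_5

The diagram associated to this matrix has two connected components: the simple roots {alpha_1, alpha_7, alpha_8, alpha_9} form a chain of 4 nodes with single edges (A_4), and {alpha_2, alpha_3, alpha_4, alpha_5, alpha_6} form a chain of 3 nodes with a fork of two nodes at one end (D_5). A semisimple Lie algebra decomposes uniquely as the direct sum of simple ideals, one per connected component of its Dynkin diagram, so g ≅ A_4 ⊕ D_5 (dimension 24 + 45 = 69).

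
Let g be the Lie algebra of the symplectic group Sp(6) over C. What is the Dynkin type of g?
C_3 (sp(6))

This is sp(6), which has dimension 6(6+1)/2 = 21 and rank 6/2 = 3. In the classification of classical Lie algebras, the symplectic algebra sp(2n) has type C_n; here n = 3, so the Dynkin diagram is a chain of 3 nodes with a double edge at one end; the terminal node there is the unique long simple root (C_3). Hence the type is C_3.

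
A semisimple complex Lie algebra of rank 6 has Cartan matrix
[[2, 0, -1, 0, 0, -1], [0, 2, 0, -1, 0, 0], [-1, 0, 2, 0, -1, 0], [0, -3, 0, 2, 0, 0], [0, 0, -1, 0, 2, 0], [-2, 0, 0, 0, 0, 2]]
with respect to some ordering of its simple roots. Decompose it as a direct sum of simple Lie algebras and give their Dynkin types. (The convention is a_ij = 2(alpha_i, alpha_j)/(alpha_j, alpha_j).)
C4 ⊕ G2

The diagram associated to this matrix has two connected components: the simple roots {alpha_1, alpha_3, alpha_5, alpha_6} form a chain of 4 nodes with a double edge at one end; the terminal node there is the unique long simple root (C_4), and {alpha_2, alpha_4} form two nodes joined by a triple edge (G_2). A semisimple Lie algebra decomposes uniquely as the direct sum of simple ideals, one per connected component of its Dynkin diagram, so g ≅ C_4 ⊕ G_2 (dimension 36 + 14 = 50).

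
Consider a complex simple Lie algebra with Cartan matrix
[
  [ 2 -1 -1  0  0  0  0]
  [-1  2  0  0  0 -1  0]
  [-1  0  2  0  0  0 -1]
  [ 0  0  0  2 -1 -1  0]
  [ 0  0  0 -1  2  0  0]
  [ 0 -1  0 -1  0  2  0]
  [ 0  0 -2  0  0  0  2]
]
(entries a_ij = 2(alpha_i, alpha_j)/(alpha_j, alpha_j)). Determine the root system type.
The matrix has rank 7 with 2's on the diagonal. Reading the off-diagonal entries as Dynkin edges (a single edge where a_ij = a_ji = -1; a double or triple edge where a_ij * a_ji = 2 or 3), the diagram is a chain of 7 nodes with a double edge at one end; the terminal node there is the unique long simple root (C_7). One simple-root ordering that puts it in standard form is (alpha_5, alpha_4, alpha_6, alpha_2, alpha_1, alpha_3, alpha_7). So the algebra is type C_7, i.e. sp(14).

C_7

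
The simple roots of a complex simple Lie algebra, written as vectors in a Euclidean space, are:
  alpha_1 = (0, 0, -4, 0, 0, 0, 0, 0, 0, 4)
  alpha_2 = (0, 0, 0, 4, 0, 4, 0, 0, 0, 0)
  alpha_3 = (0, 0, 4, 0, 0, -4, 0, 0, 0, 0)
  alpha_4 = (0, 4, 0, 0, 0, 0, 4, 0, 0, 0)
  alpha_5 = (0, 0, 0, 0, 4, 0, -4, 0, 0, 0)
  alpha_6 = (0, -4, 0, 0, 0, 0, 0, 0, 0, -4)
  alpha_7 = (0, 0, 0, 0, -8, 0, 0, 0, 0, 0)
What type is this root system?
type C_7

Compute the Cartan integers a_ij = 2(alpha_i, alpha_j)/(alpha_j, alpha_j); the resulting 7x7 Cartan matrix is
[[2, 0, -1, 0, 0, -1, 0], [0, 2, -1, 0, 0, 0, 0], [-1, -1, 2, 0, 0, 0, 0], [0, 0, 0, 2, -1, -1, 0], [0, 0, 0, -1, 2, 0, -1], [-1, 0, 0, -1, 0, 2, 0], [0, 0, 0, 0, -2, 0, 2]].
The roots have two lengths (squared-length ratio 2:1); the short ones are alpha_{1,2,3,4,5,6}. The associated Dynkin diagram is a chain of 7 nodes with a double edge at one end; the terminal node there is the unique long simple root (C_7), so the type is C_7 (the algebra sp(14)).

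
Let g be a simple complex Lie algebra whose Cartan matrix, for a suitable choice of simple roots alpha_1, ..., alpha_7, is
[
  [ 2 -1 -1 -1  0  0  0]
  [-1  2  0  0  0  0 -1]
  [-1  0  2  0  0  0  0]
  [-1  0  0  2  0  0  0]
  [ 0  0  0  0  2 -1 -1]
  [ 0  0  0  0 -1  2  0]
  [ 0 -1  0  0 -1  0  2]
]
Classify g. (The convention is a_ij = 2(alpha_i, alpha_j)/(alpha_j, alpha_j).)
D7

The matrix has rank 7 with 2's on the diagonal. Reading the off-diagonal entries as Dynkin edges (a single edge where a_ij = a_ji = -1; a double or triple edge where a_ij * a_ji = 2 or 3), the diagram is a chain of 5 nodes with a fork of two nodes at one end (D_7). One simple-root ordering that puts it in standard form is (alpha_6, alpha_5, alpha_7, alpha_2, alpha_1, alpha_4, alpha_3). So the algebra is type D_7, i.e. so(14).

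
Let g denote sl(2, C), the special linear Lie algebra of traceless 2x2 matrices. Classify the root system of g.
A_1 (sl(2))

This is sl(2), which has dimension 2^2 - 1 = 3 and rank 2 - 1 = 1 (a Cartan subalgebra is the diagonal traceless matrices). In the classification of classical Lie algebras, the special linear algebra sl(n+1) has type A_n; here n = 1, so the Dynkin diagram is a chain of 1 nodes with single edges (A_1). Hence the type is A_1.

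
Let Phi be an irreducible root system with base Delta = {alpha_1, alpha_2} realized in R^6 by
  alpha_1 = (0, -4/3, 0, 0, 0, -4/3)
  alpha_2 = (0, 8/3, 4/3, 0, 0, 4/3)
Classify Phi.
G_2

Compute the Cartan integers a_ij = 2(alpha_i, alpha_j)/(alpha_j, alpha_j); the resulting 2x2 Cartan matrix is
[[2, -1], [-3, 2]].
The roots have two lengths (squared-length ratio 3:1); the short ones are alpha_{1}. The associated Dynkin diagram is two nodes joined by a triple edge (G_2), so the type is G_2.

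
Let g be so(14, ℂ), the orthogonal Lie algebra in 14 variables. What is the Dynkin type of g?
This is so(14) with 14 even, which has dimension 14(14-1)/2 = 91 and rank 14/2 = 7. In the classification of classical Lie algebras, the orthogonal algebra so(2n) in an even number of variables has type D_n; here n = 7, so the Dynkin diagram is a chain of 5 nodes with a fork of two nodes at one end (D_7). Hence the type is D_7.

type D_7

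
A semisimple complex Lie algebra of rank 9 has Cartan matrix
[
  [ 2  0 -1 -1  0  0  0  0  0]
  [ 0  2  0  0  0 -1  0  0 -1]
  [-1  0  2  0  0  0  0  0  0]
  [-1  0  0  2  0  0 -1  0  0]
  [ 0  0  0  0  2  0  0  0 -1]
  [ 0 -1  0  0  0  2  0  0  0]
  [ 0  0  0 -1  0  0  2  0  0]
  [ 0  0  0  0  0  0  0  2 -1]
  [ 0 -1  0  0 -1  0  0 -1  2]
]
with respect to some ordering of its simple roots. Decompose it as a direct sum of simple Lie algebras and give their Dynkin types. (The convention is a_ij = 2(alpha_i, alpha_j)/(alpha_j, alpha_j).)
A_4 ⊕ D_5

The diagram associated to this matrix has two connected components: the simple roots {alpha_1, alpha_3, alpha_4, alpha_7} form a chain of 4 nodes with single edges (A_4), and {alpha_2, alpha_5, alpha_6, alpha_8, alpha_9} form a chain of 3 nodes with a fork of two nodes at one end (D_5). A semisimple Lie algebra decomposes uniquely as the direct sum of simple ideals, one per connected component of its Dynkin diagram, so g ≅ A_4 ⊕ D_5 (dimension 24 + 45 = 69).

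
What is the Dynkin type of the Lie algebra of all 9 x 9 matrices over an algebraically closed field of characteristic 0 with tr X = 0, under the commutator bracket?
A_8 (sl(9))

This is sl(9), which has dimension 9^2 - 1 = 80 and rank 9 - 1 = 8 (a Cartan subalgebra is the diagonal traceless matrices). In the classification of classical Lie algebras, the special linear algebra sl(n+1) has type A_n; here n = 8, so the Dynkin diagram is a chain of 8 nodes with single edges (A_8). Hence the type is A_8.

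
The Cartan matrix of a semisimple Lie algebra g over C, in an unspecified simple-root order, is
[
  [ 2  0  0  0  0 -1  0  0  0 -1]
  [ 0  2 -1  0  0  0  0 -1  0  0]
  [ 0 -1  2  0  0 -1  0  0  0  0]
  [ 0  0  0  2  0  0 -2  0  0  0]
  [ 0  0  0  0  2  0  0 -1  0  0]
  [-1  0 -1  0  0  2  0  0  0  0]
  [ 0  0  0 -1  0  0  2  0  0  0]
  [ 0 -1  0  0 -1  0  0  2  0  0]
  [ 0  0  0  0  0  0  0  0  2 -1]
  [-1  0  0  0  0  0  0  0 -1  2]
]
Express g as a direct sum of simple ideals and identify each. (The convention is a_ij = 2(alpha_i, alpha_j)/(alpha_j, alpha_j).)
A8 + B2

The diagram associated to this matrix has two connected components: the simple roots {alpha_1, alpha_2, alpha_3, alpha_5, alpha_6, alpha_8, alpha_9, alpha_10} form a chain of 8 nodes with single edges (A_8), and {alpha_4, alpha_7} form a chain of 2 nodes with a double edge at one end; the terminal node there is the unique short simple root (B_2). A semisimple Lie algebra decomposes uniquely as the direct sum of simple ideals, one per connected component of its Dynkin diagram, so g ≅ A_8 ⊕ B_2 (dimension 80 + 10 = 90).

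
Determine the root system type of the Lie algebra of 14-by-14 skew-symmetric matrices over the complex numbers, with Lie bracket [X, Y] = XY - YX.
This is so(14) with 14 even, which has dimension 14(14-1)/2 = 91 and rank 14/2 = 7. In the classification of classical Lie algebras, the orthogonal algebra so(2n) in an even number of variables has type D_n; here n = 7, so the Dynkin diagram is a chain of 5 nodes with a fork of two nodes at one end (D_7). Hence the type is D_7.

type D_7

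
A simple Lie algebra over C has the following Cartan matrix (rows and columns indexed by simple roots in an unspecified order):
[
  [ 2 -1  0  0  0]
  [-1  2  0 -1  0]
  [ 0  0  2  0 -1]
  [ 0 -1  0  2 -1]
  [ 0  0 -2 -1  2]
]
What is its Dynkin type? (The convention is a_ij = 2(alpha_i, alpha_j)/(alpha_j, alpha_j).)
type B_5

The matrix has rank 5 with 2's on the diagonal. Reading the off-diagonal entries as Dynkin edges (a single edge where a_ij = a_ji = -1; a double or triple edge where a_ij * a_ji = 2 or 3), the diagram is a chain of 5 nodes with a double edge at one end; the terminal node there is the unique short simple root (B_5). One simple-root ordering that puts it in standard form is (alpha_1, alpha_2, alpha_4, alpha_5, alpha_3). So the algebra is type B_5, i.e. so(11).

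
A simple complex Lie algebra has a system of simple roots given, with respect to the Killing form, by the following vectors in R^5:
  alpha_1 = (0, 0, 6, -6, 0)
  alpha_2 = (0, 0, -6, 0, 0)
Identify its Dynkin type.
B2

Compute the Cartan integers a_ij = 2(alpha_i, alpha_j)/(alpha_j, alpha_j); the resulting 2x2 Cartan matrix is
[[2, -2], [-1, 2]].
The roots have two lengths (squared-length ratio 2:1); the short ones are alpha_{2}. The associated Dynkin diagram is a chain of 2 nodes with a double edge at one end; the terminal node there is the unique short simple root (B_2), so the type is B_2 (the algebra so(5)).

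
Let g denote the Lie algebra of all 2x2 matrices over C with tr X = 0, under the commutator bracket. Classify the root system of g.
This is sl(2), which has dimension 2^2 - 1 = 3 and rank 2 - 1 = 1 (a Cartan subalgebra is the diagonal traceless matrices). In the classification of classical Lie algebras, the special linear algebra sl(n+1) has type A_n; here n = 1, so the Dynkin diagram is a chain of 1 nodes with single edges (A_1). Hence the type is A_1.

A_1 (sl(2))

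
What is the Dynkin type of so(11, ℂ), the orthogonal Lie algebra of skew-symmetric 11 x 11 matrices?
This is so(11) with 11 odd, which has dimension 11(11-1)/2 = 55 and rank (11-1)/2 = 5. In the classification of classical Lie algebras, the orthogonal algebra so(2n+1) in an odd number of variables has type B_n; here n = 5, so the Dynkin diagram is a chain of 5 nodes with a double edge at one end; the terminal node there is the unique short simple root (B_5). Hence the type is B_5.

B_5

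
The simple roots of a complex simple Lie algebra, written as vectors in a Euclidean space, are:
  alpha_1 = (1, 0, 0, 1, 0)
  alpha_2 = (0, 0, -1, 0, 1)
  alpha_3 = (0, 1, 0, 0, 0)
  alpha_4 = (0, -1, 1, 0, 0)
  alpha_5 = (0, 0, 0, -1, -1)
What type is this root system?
Compute the Cartan integers a_ij = 2(alpha_i, alpha_j)/(alpha_j, alpha_j); the resulting 5x5 Cartan matrix is
[[2, 0, 0, 0, -1], [0, 2, 0, -1, -1], [0, 0, 2, -1, 0], [0, -1, -2, 2, 0], [-1, -1, 0, 0, 2]].
The roots have two lengths (squared-length ratio 2:1); the short ones are alpha_{3}. The associated Dynkin diagram is a chain of 5 nodes with a double edge at one end; the terminal node there is the unique short simple root (B_5), so the type is B_5 (the algebra so(11)).

type B_5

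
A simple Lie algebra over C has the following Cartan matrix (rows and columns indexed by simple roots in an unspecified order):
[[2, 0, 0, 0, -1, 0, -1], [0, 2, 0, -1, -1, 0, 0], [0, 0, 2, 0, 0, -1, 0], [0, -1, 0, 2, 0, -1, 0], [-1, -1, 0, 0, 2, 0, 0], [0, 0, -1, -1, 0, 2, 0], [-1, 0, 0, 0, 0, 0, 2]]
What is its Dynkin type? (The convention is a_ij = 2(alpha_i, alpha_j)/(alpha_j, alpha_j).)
The matrix has rank 7 with 2's on the diagonal. Reading the off-diagonal entries as Dynkin edges (a single edge where a_ij = a_ji = -1; a double or triple edge where a_ij * a_ji = 2 or 3), the diagram is a chain of 7 nodes with single edges (A_7). One simple-root ordering that puts it in standard form is (alpha_3, alpha_6, alpha_4, alpha_2, alpha_5, alpha_1, alpha_7). So the algebra is type A_7, i.e. sl(8).

A7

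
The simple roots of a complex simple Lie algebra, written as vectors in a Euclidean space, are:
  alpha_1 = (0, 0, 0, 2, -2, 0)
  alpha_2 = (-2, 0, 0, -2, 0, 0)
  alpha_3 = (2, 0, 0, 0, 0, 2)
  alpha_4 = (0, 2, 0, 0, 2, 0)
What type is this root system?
Compute the Cartan integers a_ij = 2(alpha_i, alpha_j)/(alpha_j, alpha_j); the resulting 4x4 Cartan matrix is
[[2, -1, 0, -1], [-1, 2, -1, 0], [0, -1, 2, 0], [-1, 0, 0, 2]].
All simple roots have the same length, so the diagram is simply laced. The associated Dynkin diagram is a chain of 4 nodes with single edges (A_4), so the type is A_4 (the algebra sl(5)).

A4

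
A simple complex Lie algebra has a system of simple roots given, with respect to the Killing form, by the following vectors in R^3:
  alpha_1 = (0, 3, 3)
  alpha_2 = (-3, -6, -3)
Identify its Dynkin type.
Compute the Cartan integers a_ij = 2(alpha_i, alpha_j)/(alpha_j, alpha_j); the resulting 2x2 Cartan matrix is
[[2, -1], [-3, 2]].
The roots have two lengths (squared-length ratio 3:1); the short ones are alpha_{1}. The associated Dynkin diagram is two nodes joined by a triple edge (G_2), so the type is G_2.

G_2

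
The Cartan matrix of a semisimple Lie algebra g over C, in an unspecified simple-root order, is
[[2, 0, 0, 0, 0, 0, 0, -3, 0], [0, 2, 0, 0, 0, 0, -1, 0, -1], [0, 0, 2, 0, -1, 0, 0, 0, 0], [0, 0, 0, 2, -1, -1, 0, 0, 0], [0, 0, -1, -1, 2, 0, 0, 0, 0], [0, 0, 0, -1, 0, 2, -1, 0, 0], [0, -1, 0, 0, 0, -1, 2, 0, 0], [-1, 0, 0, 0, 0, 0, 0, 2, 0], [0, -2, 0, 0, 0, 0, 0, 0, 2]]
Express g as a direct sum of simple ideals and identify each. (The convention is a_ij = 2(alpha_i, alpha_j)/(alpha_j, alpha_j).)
type C_7 + type G_2

The diagram associated to this matrix has two connected components: the simple roots {alpha_2, alpha_3, alpha_4, alpha_5, alpha_6, alpha_7, alpha_9} form a chain of 7 nodes with a double edge at one end; the terminal node there is the unique long simple root (C_7), and {alpha_1, alpha_8} form two nodes joined by a triple edge (G_2). A semisimple Lie algebra decomposes uniquely as the direct sum of simple ideals, one per connected component of its Dynkin diagram, so g ≅ C_7 ⊕ G_2 (dimension 105 + 14 = 119).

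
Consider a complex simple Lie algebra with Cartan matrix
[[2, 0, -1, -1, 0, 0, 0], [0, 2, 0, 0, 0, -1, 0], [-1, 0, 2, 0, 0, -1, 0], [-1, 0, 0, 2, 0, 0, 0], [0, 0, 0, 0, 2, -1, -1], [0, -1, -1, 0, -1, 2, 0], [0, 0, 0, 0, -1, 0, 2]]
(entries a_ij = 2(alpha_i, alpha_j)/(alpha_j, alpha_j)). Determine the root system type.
E_7

The matrix has rank 7 with 2's on the diagonal. Reading the off-diagonal entries as Dynkin edges (a single edge where a_ij = a_ji = -1; a double or triple edge where a_ij * a_ji = 2 or 3), the diagram is a chain of 6 nodes with one extra node attached to the third node from one end (E_7). One simple-root ordering that puts it in standard form is (alpha_7, alpha_2, alpha_5, alpha_6, alpha_3, alpha_1, alpha_4). So the algebra is type E_7.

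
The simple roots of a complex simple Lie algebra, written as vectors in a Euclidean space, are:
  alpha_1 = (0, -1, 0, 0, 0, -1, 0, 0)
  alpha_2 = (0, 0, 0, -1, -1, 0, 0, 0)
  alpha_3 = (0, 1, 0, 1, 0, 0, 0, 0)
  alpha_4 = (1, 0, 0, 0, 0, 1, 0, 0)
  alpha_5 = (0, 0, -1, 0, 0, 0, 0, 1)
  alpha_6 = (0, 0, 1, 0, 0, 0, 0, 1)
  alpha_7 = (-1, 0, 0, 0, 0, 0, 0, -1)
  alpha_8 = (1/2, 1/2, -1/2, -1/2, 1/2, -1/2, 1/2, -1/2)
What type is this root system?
E8

Compute the Cartan integers a_ij = 2(alpha_i, alpha_j)/(alpha_j, alpha_j); the resulting 8x8 Cartan matrix is
[[2, 0, -1, -1, 0, 0, 0, 0], [0, 2, -1, 0, 0, 0, 0, 0], [-1, -1, 2, 0, 0, 0, 0, 0], [-1, 0, 0, 2, 0, 0, -1, 0], [0, 0, 0, 0, 2, 0, -1, 0], [0, 0, 0, 0, 0, 2, -1, -1], [0, 0, 0, -1, -1, -1, 2, 0], [0, 0, 0, 0, 0, -1, 0, 2]].
All simple roots have the same length, so the diagram is simply laced. The associated Dynkin diagram is a chain of 7 nodes with one extra node attached to the third node from one end (E_8), so the type is E_8.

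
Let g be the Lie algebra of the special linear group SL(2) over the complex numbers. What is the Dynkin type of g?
A_1 (sl(2))

This is sl(2), which has dimension 2^2 - 1 = 3 and rank 2 - 1 = 1 (a Cartan subalgebra is the diagonal traceless matrices). In the classification of classical Lie algebras, the special linear algebra sl(n+1) has type A_n; here n = 1, so the Dynkin diagram is a chain of 1 nodes with single edges (A_1). Hence the type is A_1.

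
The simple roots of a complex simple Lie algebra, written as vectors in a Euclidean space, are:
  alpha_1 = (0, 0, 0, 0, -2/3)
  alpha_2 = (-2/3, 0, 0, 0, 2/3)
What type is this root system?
Compute the Cartan integers a_ij = 2(alpha_i, alpha_j)/(alpha_j, alpha_j); the resulting 2x2 Cartan matrix is
[[2, -1], [-2, 2]].
The roots have two lengths (squared-length ratio 2:1); the short ones are alpha_{1}. The associated Dynkin diagram is a chain of 2 nodes with a double edge at one end; the terminal node there is the unique short simple root (B_2), so the type is B_2 (the algebra so(5)).

B2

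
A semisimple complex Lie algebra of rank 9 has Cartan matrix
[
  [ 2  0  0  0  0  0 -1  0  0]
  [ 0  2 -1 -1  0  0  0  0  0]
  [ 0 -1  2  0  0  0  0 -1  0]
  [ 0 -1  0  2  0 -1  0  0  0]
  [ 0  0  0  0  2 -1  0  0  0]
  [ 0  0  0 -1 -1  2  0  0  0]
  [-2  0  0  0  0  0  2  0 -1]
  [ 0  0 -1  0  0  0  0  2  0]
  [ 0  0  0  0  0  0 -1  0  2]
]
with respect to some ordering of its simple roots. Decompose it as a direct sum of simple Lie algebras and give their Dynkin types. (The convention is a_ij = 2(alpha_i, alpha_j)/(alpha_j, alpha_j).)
The diagram associated to this matrix has two connected components: the simple roots {alpha_2, alpha_3, alpha_4, alpha_5, alpha_6, alpha_8} form a chain of 6 nodes with single edges (A_6), and {alpha_1, alpha_7, alpha_9} form a chain of 3 nodes with a double edge at one end; the terminal node there is the unique short simple root (B_3). A semisimple Lie algebra decomposes uniquely as the direct sum of simple ideals, one per connected component of its Dynkin diagram, so g ≅ A_6 ⊕ B_3 (dimension 48 + 21 = 69).

A_6 (sl(7)) + B_3 (so(7))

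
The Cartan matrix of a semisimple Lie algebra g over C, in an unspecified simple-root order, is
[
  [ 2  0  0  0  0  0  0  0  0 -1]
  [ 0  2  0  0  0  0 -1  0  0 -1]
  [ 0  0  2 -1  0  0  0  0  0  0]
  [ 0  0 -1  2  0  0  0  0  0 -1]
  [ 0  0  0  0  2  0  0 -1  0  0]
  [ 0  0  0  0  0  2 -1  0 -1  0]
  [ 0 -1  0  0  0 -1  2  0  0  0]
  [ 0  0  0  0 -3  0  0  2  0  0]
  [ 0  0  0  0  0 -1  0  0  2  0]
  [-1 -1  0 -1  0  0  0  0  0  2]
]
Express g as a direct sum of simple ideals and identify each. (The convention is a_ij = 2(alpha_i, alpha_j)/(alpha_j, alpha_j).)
E8 ⊕ G2

The diagram associated to this matrix has two connected components: the simple roots {alpha_1, alpha_2, alpha_3, alpha_4, alpha_6, alpha_7, alpha_9, alpha_10} form a chain of 7 nodes with one extra node attached to the third node from one end (E_8), and {alpha_5, alpha_8} form two nodes joined by a triple edge (G_2). A semisimple Lie algebra decomposes uniquely as the direct sum of simple ideals, one per connected component of its Dynkin diagram, so g ≅ E_8 ⊕ G_2 (dimension 248 + 14 = 262).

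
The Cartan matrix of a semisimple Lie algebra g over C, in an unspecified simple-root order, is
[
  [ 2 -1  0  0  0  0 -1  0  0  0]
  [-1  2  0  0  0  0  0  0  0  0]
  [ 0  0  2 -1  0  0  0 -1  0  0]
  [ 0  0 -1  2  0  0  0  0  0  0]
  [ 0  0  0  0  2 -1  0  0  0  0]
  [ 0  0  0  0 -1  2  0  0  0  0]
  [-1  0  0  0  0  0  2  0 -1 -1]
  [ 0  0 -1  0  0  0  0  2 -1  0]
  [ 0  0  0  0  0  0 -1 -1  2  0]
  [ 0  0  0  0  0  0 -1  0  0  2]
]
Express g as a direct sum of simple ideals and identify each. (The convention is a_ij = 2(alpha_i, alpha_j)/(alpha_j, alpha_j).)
A_2 (sl(3)) ⊕ E_8

The diagram associated to this matrix has two connected components: the simple roots {alpha_5, alpha_6} form a chain of 2 nodes with single edges (A_2), and {alpha_1, alpha_2, alpha_3, alpha_4, alpha_7, alpha_8, alpha_9, alpha_10} form a chain of 7 nodes with one extra node attached to the third node from one end (E_8). A semisimple Lie algebra decomposes uniquely as the direct sum of simple ideals, one per connected component of its Dynkin diagram, so g ≅ A_2 ⊕ E_8 (dimension 8 + 248 = 256).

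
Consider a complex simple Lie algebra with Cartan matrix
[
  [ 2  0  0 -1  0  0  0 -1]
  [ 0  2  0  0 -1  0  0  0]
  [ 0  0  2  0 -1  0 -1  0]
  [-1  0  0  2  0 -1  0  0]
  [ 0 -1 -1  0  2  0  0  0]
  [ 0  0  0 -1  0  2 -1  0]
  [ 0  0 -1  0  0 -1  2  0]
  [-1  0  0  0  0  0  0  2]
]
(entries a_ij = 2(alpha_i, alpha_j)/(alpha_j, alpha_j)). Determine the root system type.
The matrix has rank 8 with 2's on the diagonal. Reading the off-diagonal entries as Dynkin edges (a single edge where a_ij = a_ji = -1; a double or triple edge where a_ij * a_ji = 2 or 3), the diagram is a chain of 8 nodes with single edges (A_8). One simple-root ordering that puts it in standard form is (alpha_8, alpha_1, alpha_4, alpha_6, alpha_7, alpha_3, alpha_5, alpha_2). So the algebra is type A_8, i.e. sl(9).

A_8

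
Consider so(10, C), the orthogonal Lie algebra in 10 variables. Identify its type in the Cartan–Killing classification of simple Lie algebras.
type D_5

This is so(10) with 10 even, which has dimension 10(10-1)/2 = 45 and rank 10/2 = 5. In the classification of classical Lie algebras, the orthogonal algebra so(2n) in an even number of variables has type D_n; here n = 5, so the Dynkin diagram is a chain of 3 nodes with a fork of two nodes at one end (D_5). Hence the type is D_5.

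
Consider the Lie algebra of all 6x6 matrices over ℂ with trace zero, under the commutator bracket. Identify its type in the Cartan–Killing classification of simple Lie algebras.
A_5

This is sl(6), which has dimension 6^2 - 1 = 35 and rank 6 - 1 = 5 (a Cartan subalgebra is the diagonal traceless matrices). In the classification of classical Lie algebras, the special linear algebra sl(n+1) has type A_n; here n = 5, so the Dynkin diagram is a chain of 5 nodes with single edges (A_5). Hence the type is A_5.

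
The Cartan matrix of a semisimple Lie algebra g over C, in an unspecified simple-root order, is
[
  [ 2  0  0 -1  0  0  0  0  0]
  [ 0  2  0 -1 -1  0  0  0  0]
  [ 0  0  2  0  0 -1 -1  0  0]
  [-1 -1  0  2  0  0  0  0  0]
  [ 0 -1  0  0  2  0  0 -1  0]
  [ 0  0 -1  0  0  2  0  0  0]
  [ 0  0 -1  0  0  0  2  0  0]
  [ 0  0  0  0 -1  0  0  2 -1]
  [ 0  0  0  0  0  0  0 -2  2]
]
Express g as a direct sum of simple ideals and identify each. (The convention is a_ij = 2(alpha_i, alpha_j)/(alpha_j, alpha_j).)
A3 + C6

The diagram associated to this matrix has two connected components: the simple roots {alpha_3, alpha_6, alpha_7} form a chain of 3 nodes with single edges (A_3), and {alpha_1, alpha_2, alpha_4, alpha_5, alpha_8, alpha_9} form a chain of 6 nodes with a double edge at one end; the terminal node there is the unique long simple root (C_6). A semisimple Lie algebra decomposes uniquely as the direct sum of simple ideals, one per connected component of its Dynkin diagram, so g ≅ A_3 ⊕ C_6 (dimension 15 + 78 = 93).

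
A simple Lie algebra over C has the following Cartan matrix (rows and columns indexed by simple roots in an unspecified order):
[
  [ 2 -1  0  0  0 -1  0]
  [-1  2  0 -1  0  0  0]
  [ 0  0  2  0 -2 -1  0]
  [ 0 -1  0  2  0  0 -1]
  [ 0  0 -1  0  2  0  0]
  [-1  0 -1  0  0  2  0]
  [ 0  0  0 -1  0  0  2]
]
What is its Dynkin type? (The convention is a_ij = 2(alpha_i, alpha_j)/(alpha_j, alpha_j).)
The matrix has rank 7 with 2's on the diagonal. Reading the off-diagonal entries as Dynkin edges (a single edge where a_ij = a_ji = -1; a double or triple edge where a_ij * a_ji = 2 or 3), the diagram is a chain of 7 nodes with a double edge at one end; the terminal node there is the unique short simple root (B_7). One simple-root ordering that puts it in standard form is (alpha_7, alpha_4, alpha_2, alpha_1, alpha_6, alpha_3, alpha_5). So the algebra is type B_7, i.e. so(15).

B7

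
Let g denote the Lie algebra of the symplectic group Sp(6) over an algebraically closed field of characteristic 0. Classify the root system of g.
C_3

This is sp(6), which has dimension 6(6+1)/2 = 21 and rank 6/2 = 3. In the classification of classical Lie algebras, the symplectic algebra sp(2n) has type C_n; here n = 3, so the Dynkin diagram is a chain of 3 nodes with a double edge at one end; the terminal node there is the unique long simple root (C_3). Hence the type is C_3.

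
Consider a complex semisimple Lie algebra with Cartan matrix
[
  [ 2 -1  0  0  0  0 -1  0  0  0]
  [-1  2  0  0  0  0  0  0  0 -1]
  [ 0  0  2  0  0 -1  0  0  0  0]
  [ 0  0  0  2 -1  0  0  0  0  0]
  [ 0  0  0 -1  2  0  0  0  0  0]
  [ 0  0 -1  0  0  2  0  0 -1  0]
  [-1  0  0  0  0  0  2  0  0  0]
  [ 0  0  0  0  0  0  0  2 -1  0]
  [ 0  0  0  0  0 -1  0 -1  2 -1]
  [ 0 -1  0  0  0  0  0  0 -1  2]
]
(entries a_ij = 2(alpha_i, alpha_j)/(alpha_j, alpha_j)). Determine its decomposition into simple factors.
The diagram associated to this matrix has two connected components: the simple roots {alpha_4, alpha_5} form a chain of 2 nodes with single edges (A_2), and {alpha_1, alpha_2, alpha_3, alpha_6, alpha_7, alpha_8, alpha_9, alpha_10} form a chain of 7 nodes with one extra node attached to the third node from one end (E_8). A semisimple Lie algebra decomposes uniquely as the direct sum of simple ideals, one per connected component of its Dynkin diagram, so g ≅ A_2 ⊕ E_8 (dimension 8 + 248 = 256).

A_2 ⊕ E_8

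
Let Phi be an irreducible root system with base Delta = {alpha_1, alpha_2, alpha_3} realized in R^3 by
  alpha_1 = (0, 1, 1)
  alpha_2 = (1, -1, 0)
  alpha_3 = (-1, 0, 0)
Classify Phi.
Compute the Cartan integers a_ij = 2(alpha_i, alpha_j)/(alpha_j, alpha_j); the resulting 3x3 Cartan matrix is
[[2, -1, 0], [-1, 2, -2], [0, -1, 2]].
The roots have two lengths (squared-length ratio 2:1); the short ones are alpha_{3}. The associated Dynkin diagram is a chain of 3 nodes with a double edge at one end; the terminal node there is the unique short simple root (B_3), so the type is B_3 (the algebra so(7)).

type B_3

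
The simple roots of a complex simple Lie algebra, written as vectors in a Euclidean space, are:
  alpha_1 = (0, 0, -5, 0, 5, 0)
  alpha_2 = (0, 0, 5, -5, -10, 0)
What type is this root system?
Compute the Cartan integers a_ij = 2(alpha_i, alpha_j)/(alpha_j, alpha_j); the resulting 2x2 Cartan matrix is
[[2, -1], [-3, 2]].
The roots have two lengths (squared-length ratio 3:1); the short ones are alpha_{1}. The associated Dynkin diagram is two nodes joined by a triple edge (G_2), so the type is G_2.

type G_2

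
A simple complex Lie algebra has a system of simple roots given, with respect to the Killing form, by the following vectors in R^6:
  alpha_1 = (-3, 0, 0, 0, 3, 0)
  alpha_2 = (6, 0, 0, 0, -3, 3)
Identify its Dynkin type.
Compute the Cartan integers a_ij = 2(alpha_i, alpha_j)/(alpha_j, alpha_j); the resulting 2x2 Cartan matrix is
[[2, -1], [-3, 2]].
The roots have two lengths (squared-length ratio 3:1); the short ones are alpha_{1}. The associated Dynkin diagram is two nodes joined by a triple edge (G_2), so the type is G_2.

G2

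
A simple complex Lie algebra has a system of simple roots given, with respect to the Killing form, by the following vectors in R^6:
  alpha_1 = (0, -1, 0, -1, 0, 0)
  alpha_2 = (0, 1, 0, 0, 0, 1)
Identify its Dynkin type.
A_2 (sl(3))

Compute the Cartan integers a_ij = 2(alpha_i, alpha_j)/(alpha_j, alpha_j); the resulting 2x2 Cartan matrix is
[[2, -1], [-1, 2]].
All simple roots have the same length, so the diagram is simply laced. The associated Dynkin diagram is a chain of 2 nodes with single edges (A_2), so the type is A_2 (the algebra sl(3)).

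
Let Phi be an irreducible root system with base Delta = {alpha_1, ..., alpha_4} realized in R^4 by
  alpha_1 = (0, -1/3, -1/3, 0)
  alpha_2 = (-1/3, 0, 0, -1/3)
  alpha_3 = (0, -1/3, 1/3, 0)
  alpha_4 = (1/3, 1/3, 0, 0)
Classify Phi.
Compute the Cartan integers a_ij = 2(alpha_i, alpha_j)/(alpha_j, alpha_j); the resulting 4x4 Cartan matrix is
[[2, 0, 0, -1], [0, 2, 0, -1], [0, 0, 2, -1], [-1, -1, -1, 2]].
All simple roots have the same length, so the diagram is simply laced. The associated Dynkin diagram is a chain of 2 nodes with a fork of two nodes at one end (D_4), so the type is D_4 (the algebra so(8)).

D_4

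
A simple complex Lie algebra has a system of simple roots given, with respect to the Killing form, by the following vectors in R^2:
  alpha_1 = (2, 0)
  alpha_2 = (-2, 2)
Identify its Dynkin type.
B2

Compute the Cartan integers a_ij = 2(alpha_i, alpha_j)/(alpha_j, alpha_j); the resulting 2x2 Cartan matrix is
[[2, -1], [-2, 2]].
The roots have two lengths (squared-length ratio 2:1); the short ones are alpha_{1}. The associated Dynkin diagram is a chain of 2 nodes with a double edge at one end; the terminal node there is the unique short simple root (B_2), so the type is B_2 (the algebra so(5)).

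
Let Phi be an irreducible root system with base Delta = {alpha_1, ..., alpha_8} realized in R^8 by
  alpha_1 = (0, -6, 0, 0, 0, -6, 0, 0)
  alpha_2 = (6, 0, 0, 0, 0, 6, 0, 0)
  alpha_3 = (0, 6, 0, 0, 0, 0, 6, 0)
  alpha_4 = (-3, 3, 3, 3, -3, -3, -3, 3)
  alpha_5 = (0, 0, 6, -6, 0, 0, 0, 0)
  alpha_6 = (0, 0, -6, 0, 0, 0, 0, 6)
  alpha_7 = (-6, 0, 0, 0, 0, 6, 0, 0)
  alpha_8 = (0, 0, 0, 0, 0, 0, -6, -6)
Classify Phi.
E_8

Compute the Cartan integers a_ij = 2(alpha_i, alpha_j)/(alpha_j, alpha_j); the resulting 8x8 Cartan matrix is
[[2, -1, -1, 0, 0, 0, -1, 0], [-1, 2, 0, -1, 0, 0, 0, 0], [-1, 0, 2, 0, 0, 0, 0, -1], [0, -1, 0, 2, 0, 0, 0, 0], [0, 0, 0, 0, 2, -1, 0, 0], [0, 0, 0, 0, -1, 2, 0, -1], [-1, 0, 0, 0, 0, 0, 2, 0], [0, 0, -1, 0, 0, -1, 0, 2]].
All simple roots have the same length, so the diagram is simply laced. The associated Dynkin diagram is a chain of 7 nodes with one extra node attached to the third node from one end (E_8), so the type is E_8.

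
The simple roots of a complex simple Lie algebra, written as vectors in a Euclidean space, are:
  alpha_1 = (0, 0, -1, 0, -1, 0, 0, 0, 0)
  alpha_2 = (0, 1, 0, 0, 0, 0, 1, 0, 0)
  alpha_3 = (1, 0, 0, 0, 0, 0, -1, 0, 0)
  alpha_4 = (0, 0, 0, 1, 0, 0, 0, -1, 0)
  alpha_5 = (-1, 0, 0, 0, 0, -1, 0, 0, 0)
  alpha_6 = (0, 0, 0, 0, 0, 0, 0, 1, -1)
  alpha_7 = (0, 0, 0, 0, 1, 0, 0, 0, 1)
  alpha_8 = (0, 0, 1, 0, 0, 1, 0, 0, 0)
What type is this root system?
A_8 (sl(9))

Compute the Cartan integers a_ij = 2(alpha_i, alpha_j)/(alpha_j, alpha_j); the resulting 8x8 Cartan matrix is
[[2, 0, 0, 0, 0, 0, -1, -1], [0, 2, -1, 0, 0, 0, 0, 0], [0, -1, 2, 0, -1, 0, 0, 0], [0, 0, 0, 2, 0, -1, 0, 0], [0, 0, -1, 0, 2, 0, 0, -1], [0, 0, 0, -1, 0, 2, -1, 0], [-1, 0, 0, 0, 0, -1, 2, 0], [-1, 0, 0, 0, -1, 0, 0, 2]].
All simple roots have the same length, so the diagram is simply laced. The associated Dynkin diagram is a chain of 8 nodes with single edges (A_8), so the type is A_8 (the algebra sl(9)).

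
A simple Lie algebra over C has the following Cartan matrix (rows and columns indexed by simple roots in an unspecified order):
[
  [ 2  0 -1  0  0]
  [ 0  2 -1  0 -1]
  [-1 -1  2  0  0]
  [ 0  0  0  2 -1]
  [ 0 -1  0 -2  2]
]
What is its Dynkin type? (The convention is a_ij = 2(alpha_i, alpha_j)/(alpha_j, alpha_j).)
B5

The matrix has rank 5 with 2's on the diagonal. Reading the off-diagonal entries as Dynkin edges (a single edge where a_ij = a_ji = -1; a double or triple edge where a_ij * a_ji = 2 or 3), the diagram is a chain of 5 nodes with a double edge at one end; the terminal node there is the unique short simple root (B_5). One simple-root ordering that puts it in standard form is (alpha_1, alpha_3, alpha_2, alpha_5, alpha_4). So the algebra is type B_5, i.e. so(11).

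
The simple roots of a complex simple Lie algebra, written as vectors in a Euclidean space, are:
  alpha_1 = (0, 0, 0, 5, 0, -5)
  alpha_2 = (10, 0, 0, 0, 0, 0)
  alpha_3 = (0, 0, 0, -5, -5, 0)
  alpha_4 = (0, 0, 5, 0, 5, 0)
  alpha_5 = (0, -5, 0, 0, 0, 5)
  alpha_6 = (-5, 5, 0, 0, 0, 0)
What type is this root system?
Compute the Cartan integers a_ij = 2(alpha_i, alpha_j)/(alpha_j, alpha_j); the resulting 6x6 Cartan matrix is
[[2, 0, -1, 0, -1, 0], [0, 2, 0, 0, 0, -2], [-1, 0, 2, -1, 0, 0], [0, 0, -1, 2, 0, 0], [-1, 0, 0, 0, 2, -1], [0, -1, 0, 0, -1, 2]].
The roots have two lengths (squared-length ratio 2:1); the short ones are alpha_{1,3,4,5,6}. The associated Dynkin diagram is a chain of 6 nodes with a double edge at one end; the terminal node there is the unique long simple root (C_6), so the type is C_6 (the algebra sp(12)).

C_6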